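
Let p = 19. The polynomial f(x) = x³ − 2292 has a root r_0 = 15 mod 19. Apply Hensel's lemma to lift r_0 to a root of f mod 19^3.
r_2 = 4708 (mod 6859)

Hensel: r_{i+1} = r_i − f(r_i)/f′(r_i) mod 19^{i+2}, where f′(x) = 3x². Iterate:
  r_0 = 15 (mod 19)
  r_1 = 15 (mod 361)
  r_2 = 4708 (mod 6859)
Final: r = 4708 with f(r) ≡ 0 mod 19^3.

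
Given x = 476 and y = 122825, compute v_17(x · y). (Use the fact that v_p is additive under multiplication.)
v_17(58464700) = 4

v_p(x) = 1 (factor: 476 = 17^1 · 28); v_p(y) = 3 (factor: 122825 = 17^3 · 25). Additivity: v_p(xy) = v_p(x) + v_p(y) = 1 + 3 = 4. (Direct check: xy = 58464700 = 17^4 · (700).)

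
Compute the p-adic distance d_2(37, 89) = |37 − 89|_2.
d_2(37, 89) = 1/4

Step 1 — x − y = 37 − 89 = -52. Step 2 — v_2(-52) = 2 (factor: -52 = −(2^2 · 13); the sign does not affect v_p). Step 3 — |x − y|_2 = 2^{-2} = 1/4.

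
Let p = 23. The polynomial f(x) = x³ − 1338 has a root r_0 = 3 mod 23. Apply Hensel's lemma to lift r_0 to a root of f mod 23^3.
r_2 = 5224 (mod 12167)

Hensel: r_{i+1} = r_i − f(r_i)/f′(r_i) mod 23^{i+2}, where f′(x) = 3x². Iterate:
  r_0 = 3 (mod 23)
  r_1 = 463 (mod 529)
  r_2 = 5224 (mod 12167)
Final: r = 5224 with f(r) ≡ 0 mod 23^3.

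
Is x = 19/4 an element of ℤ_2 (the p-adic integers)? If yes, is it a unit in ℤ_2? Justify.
x ∉ ℤ_2 (v_2(x) = -2 < 0)

ℤ_2 = {x ∈ ℚ_2 : v_2(x) ≥ 0} and ℤ_2^× = {x ∈ ℤ_2 : v_2(x) = 0}. Here v_2(19/4) = v_2(num) − v_2(den) = -2; compare against these criteria.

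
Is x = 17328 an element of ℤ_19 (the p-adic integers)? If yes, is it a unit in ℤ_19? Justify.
x ∈ ℤ_19 but not a unit; v_19(x) = 2 > 0

ℤ_19 = {x ∈ ℚ_19 : v_19(x) ≥ 0} and ℤ_19^× = {x ∈ ℤ_19 : v_19(x) = 0}. Here v_19(17328) = v_19(num) − v_19(den) = 2; compare against these criteria.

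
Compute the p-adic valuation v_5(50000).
v_5(50000) = 5

v_5(n) is the largest exponent k such that 5^k divides n. Factor out: 50000 = 5^5 · 16. (Sign doesn't affect v_p.) So v_5(50000) = 5.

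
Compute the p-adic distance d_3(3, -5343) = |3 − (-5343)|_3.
d_3(3, -5343) = 1/243

Step 1 — x − y = 3 − (-5343) = 5346. Step 2 — v_3(5346) = 5 (factor: 5346 = (3^5 · 22); the sign does not affect v_p). Step 3 — |x − y|_3 = 3^{-5} = 1/243.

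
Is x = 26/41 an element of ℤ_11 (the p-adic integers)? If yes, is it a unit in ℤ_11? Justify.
x ∈ ℤ_11^× (unit); v_11(x) = 0

ℤ_11 = {x ∈ ℚ_11 : v_11(x) ≥ 0} and ℤ_11^× = {x ∈ ℤ_11 : v_11(x) = 0}. Here v_11(26/41) = v_11(num) − v_11(den) = 0; compare against these criteria.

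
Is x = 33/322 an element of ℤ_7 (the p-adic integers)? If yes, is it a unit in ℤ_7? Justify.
x ∉ ℤ_7 (v_7(x) = -1 < 0)

ℤ_7 = {x ∈ ℚ_7 : v_7(x) ≥ 0} and ℤ_7^× = {x ∈ ℤ_7 : v_7(x) = 0}. Here v_7(33/322) = v_7(num) − v_7(den) = -1; compare against these criteria.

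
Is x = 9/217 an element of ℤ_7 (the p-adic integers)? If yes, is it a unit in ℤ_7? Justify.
x ∉ ℤ_7 (v_7(x) = -1 < 0)

ℤ_7 = {x ∈ ℚ_7 : v_7(x) ≥ 0} and ℤ_7^× = {x ∈ ℤ_7 : v_7(x) = 0}. Here v_7(9/217) = v_7(num) − v_7(den) = -1; compare against these criteria.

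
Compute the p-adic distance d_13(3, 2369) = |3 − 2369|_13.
d_13(3, 2369) = 1/169

Step 1 — x − y = 3 − 2369 = -2366. Step 2 — v_13(-2366) = 2 (factor: -2366 = −(13^2 · 14); the sign does not affect v_p). Step 3 — |x − y|_13 = 13^{-2} = 1/169.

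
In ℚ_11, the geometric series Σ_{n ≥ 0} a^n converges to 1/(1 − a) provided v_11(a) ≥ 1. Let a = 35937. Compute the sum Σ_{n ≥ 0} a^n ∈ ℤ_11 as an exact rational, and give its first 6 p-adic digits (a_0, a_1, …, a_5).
Σ a^n = 1/(1 − a) = -1/35936;  first 6 digits = (1, 0, 0, 5, 2, 0)

v_11(a) = 3 ≥ 1, so the series converges in ℤ_11 to 1/(1 − a) = 1/(1 − 35937) = -1/35936. Expand this rational in ℤ_11: compute digits iteratively via d_i = x_i mod 11, x_{i+1} = (x_i − d_i)/11. The first 6 digits are (1, 0, 0, 5, 2, 0).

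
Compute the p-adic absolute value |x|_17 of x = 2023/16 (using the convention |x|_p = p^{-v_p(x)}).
|2023/16|_17 = 1/289

Step 1 — compute v_17(x) by factoring powers of 17 out of the numerator and denominator: v_17(2023/16) = 2. Step 2 — apply |x|_p = p^{-v_p(x)} = 17^{-2} = 1/289.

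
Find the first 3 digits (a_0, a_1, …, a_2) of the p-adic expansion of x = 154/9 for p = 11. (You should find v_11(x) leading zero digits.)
(a_0, …, a_2) = (0, 4, 1)

v_11(154/9) = 1, so a_0 = ... = a_0 = 0. Factor out: x = 11^1 · u with u = 14/9 a unit in ℤ_11. Expand u iteratively via a_{v+i} = u_i mod 11, u_{i+1} = (u_i − a_{v+i})/11:
  u_0 = 14/9;  a_1 = 4;  u_1 = (u_0 − 4)/11 = -2/9
  u_1 = -2/9;  a_2 = 1;  u_2 = (u_1 − 1)/11 = -1/9
Digits: (0, 4, 1).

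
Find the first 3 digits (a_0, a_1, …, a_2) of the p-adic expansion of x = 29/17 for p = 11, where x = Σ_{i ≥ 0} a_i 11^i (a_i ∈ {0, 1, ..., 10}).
(a_0, …, a_2) = (3, 7, 0)

v_11(29/17) = 0 (numerator and denominator both coprime to 11), so x ∈ ℤ_11^×. Compute digits iteratively via a_i = x_i mod 11, x_{i+1} = (x_i − a_i)/11, with x_0 = x:
  x_0 = 29/17;  a_0 = 3;  x_1 = (x_0 − 3)/11 = -2/17
  x_1 = -2/17;  a_1 = 7;  x_2 = (x_1 − 7)/11 = -11/17
  x_2 = -11/17;  a_2 = 0;  x_3 = (x_2 − 0)/11 = -1/17
Digits: (3, 7, 0).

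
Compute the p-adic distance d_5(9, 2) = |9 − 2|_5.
d_5(9, 2) = 1

Step 1 — x − y = 9 − 2 = 7. Step 2 — v_5(7) = 0 (factor: 7 = (5^0 · 7); the sign does not affect v_p). Step 3 — |x − y|_5 = 5^{0} = 1.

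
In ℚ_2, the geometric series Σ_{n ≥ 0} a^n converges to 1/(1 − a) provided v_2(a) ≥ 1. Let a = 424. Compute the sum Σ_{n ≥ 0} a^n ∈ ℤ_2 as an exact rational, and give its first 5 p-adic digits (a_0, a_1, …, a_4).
Σ a^n = 1/(1 − a) = -1/423;  first 5 digits = (1, 0, 0, 1, 0)

v_2(a) = 3 ≥ 1, so the series converges in ℤ_2 to 1/(1 − a) = 1/(1 − 424) = -1/423. Expand this rational in ℤ_2: compute digits iteratively via d_i = x_i mod 2, x_{i+1} = (x_i − d_i)/2. The first 5 digits are (1, 0, 0, 1, 0).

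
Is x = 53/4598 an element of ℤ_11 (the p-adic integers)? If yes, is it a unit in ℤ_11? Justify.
x ∉ ℤ_11 (v_11(x) = -2 < 0)

ℤ_11 = {x ∈ ℚ_11 : v_11(x) ≥ 0} and ℤ_11^× = {x ∈ ℤ_11 : v_11(x) = 0}. Here v_11(53/4598) = v_11(num) − v_11(den) = -2; compare against these criteria.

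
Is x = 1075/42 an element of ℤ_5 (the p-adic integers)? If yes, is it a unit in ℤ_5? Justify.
x ∈ ℤ_5 but not a unit; v_5(x) = 2 > 0

ℤ_5 = {x ∈ ℚ_5 : v_5(x) ≥ 0} and ℤ_5^× = {x ∈ ℤ_5 : v_5(x) = 0}. Here v_5(1075/42) = v_5(num) − v_5(den) = 2; compare against these criteria.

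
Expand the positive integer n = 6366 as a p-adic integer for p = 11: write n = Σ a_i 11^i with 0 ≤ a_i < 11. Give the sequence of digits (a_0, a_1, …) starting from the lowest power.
(a_0, a_1, …) = (8, 6, 8, 4)

Repeated division by 11 gives the digits low-to-high: 6366 = 8 + 6·11^1 + 8·11^2 + 4·11^3. Digit sequence: (8, 6, 8, 4).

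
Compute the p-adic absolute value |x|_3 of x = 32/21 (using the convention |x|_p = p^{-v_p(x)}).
|32/21|_3 = 3

Step 1 — compute v_3(x) by factoring powers of 3 out of the numerator and denominator: v_3(32/21) = -1. Step 2 — apply |x|_p = p^{-v_p(x)} = 3^{1} = 3.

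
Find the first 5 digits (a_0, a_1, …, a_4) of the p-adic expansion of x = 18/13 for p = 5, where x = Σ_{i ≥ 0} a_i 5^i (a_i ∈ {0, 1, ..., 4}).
(a_0, …, a_4) = (1, 2, 0, 3, 4)

v_5(18/13) = 0 (numerator and denominator both coprime to 5), so x ∈ ℤ_5^×. Compute digits iteratively via a_i = x_i mod 5, x_{i+1} = (x_i − a_i)/5, with x_0 = x:
  x_0 = 18/13;  a_0 = 1;  x_1 = (x_0 − 1)/5 = 1/13
  x_1 = 1/13;  a_1 = 2;  x_2 = (x_1 − 2)/5 = -5/13
  x_2 = -5/13;  a_2 = 0;  x_3 = (x_2 − 0)/5 = -1/13
  x_3 = -1/13;  a_3 = 3;  x_4 = (x_3 − 3)/5 = -8/13
  x_4 = -8/13;  a_4 = 4;  x_5 = (x_4 − 4)/5 = -12/13
Digits: (1, 2, 0, 3, 4).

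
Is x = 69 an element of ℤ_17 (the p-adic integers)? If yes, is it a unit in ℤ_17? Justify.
x ∈ ℤ_17^× (unit); v_17(x) = 0

ℤ_17 = {x ∈ ℚ_17 : v_17(x) ≥ 0} and ℤ_17^× = {x ∈ ℤ_17 : v_17(x) = 0}. Here v_17(69) = v_17(num) − v_17(den) = 0; compare against these criteria.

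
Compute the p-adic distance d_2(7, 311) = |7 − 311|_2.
d_2(7, 311) = 1/16

Step 1 — x − y = 7 − 311 = -304. Step 2 — v_2(-304) = 4 (factor: -304 = −(2^4 · 19); the sign does not affect v_p). Step 3 — |x − y|_2 = 2^{-4} = 1/16.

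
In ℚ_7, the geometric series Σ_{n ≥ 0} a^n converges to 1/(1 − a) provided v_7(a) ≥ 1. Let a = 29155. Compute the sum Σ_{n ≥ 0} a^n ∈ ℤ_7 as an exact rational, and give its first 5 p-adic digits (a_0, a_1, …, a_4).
Σ a^n = 1/(1 − a) = -1/29154;  first 5 digits = (1, 0, 0, 1, 5)

v_7(a) = 3 ≥ 1, so the series converges in ℤ_7 to 1/(1 − a) = 1/(1 − 29155) = -1/29154. Expand this rational in ℤ_7: compute digits iteratively via d_i = x_i mod 7, x_{i+1} = (x_i − d_i)/7. The first 5 digits are (1, 0, 0, 1, 5).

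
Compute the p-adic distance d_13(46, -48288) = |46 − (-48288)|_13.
d_13(46, -48288) = 1/2197

Step 1 — x − y = 46 − (-48288) = 48334. Step 2 — v_13(48334) = 3 (factor: 48334 = (13^3 · 22); the sign does not affect v_p). Step 3 — |x − y|_13 = 13^{-3} = 1/2197.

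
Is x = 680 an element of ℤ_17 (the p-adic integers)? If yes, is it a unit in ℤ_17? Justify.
x ∈ ℤ_17 but not a unit; v_17(x) = 1 > 0

ℤ_17 = {x ∈ ℚ_17 : v_17(x) ≥ 0} and ℤ_17^× = {x ∈ ℤ_17 : v_17(x) = 0}. Here v_17(680) = v_17(num) − v_17(den) = 1; compare against these criteria.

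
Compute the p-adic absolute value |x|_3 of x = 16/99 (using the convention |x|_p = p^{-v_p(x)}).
|16/99|_3 = 9

Step 1 — compute v_3(x) by factoring powers of 3 out of the numerator and denominator: v_3(16/99) = -2. Step 2 — apply |x|_p = p^{-v_p(x)} = 3^{2} = 9.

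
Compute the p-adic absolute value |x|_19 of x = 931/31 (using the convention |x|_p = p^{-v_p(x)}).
|931/31|_19 = 1/19

Step 1 — compute v_19(x) by factoring powers of 19 out of the numerator and denominator: v_19(931/31) = 1. Step 2 — apply |x|_p = p^{-v_p(x)} = 19^{-1} = 1/19.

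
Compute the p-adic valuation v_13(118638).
v_13(118638) = 3

v_13(n) is the largest exponent k such that 13^k divides n. Factor out: 118638 = 13^3 · 54. (Sign doesn't affect v_p.) So v_13(118638) = 3.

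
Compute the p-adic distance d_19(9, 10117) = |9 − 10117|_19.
d_19(9, 10117) = 1/361

Step 1 — x − y = 9 − 10117 = -10108. Step 2 — v_19(-10108) = 2 (factor: -10108 = −(19^2 · 28); the sign does not affect v_p). Step 3 — |x − y|_19 = 19^{-2} = 1/361.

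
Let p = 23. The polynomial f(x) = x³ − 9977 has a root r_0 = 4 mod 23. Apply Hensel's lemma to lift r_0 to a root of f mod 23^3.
r_2 = 8399 (mod 12167)

Hensel: r_{i+1} = r_i − f(r_i)/f′(r_i) mod 23^{i+2}, where f′(x) = 3x². Iterate:
  r_0 = 4 (mod 23)
  r_1 = 464 (mod 529)
  r_2 = 8399 (mod 12167)
Final: r = 8399 with f(r) ≡ 0 mod 23^3.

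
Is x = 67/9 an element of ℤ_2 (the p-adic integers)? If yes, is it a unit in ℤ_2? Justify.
x ∈ ℤ_2^× (unit); v_2(x) = 0

ℤ_2 = {x ∈ ℚ_2 : v_2(x) ≥ 0} and ℤ_2^× = {x ∈ ℤ_2 : v_2(x) = 0}. Here v_2(67/9) = v_2(num) − v_2(den) = 0; compare against these criteria.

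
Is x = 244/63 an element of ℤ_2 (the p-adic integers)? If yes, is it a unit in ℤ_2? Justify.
x ∈ ℤ_2 but not a unit; v_2(x) = 2 > 0

ℤ_2 = {x ∈ ℚ_2 : v_2(x) ≥ 0} and ℤ_2^× = {x ∈ ℤ_2 : v_2(x) = 0}. Here v_2(244/63) = v_2(num) − v_2(den) = 2; compare against these criteria.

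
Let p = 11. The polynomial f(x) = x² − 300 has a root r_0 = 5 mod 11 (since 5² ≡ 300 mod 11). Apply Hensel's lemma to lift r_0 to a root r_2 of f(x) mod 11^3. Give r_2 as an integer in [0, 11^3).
r_2 = 456 (mod 1331)

Hensel's recurrence: r_{i+1} = r_i − f(r_i)·(f′(r_i))^{-1} mod 11^{i+2}, with f′(x) = 2x. Iterate:
  r_0 = 5 (mod 11)
  r_1 = 93 (mod 121)
  r_2 = 456 (mod 1331)
Final: r_2 = 456, and one checks f(r_2) ≡ 0 mod 11^3.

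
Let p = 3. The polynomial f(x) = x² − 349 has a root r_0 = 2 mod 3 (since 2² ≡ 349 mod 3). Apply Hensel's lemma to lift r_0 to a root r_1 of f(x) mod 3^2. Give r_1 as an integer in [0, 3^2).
r_1 = 5 (mod 9)

Hensel's recurrence: r_{i+1} = r_i − f(r_i)·(f′(r_i))^{-1} mod 3^{i+2}, with f′(x) = 2x. Iterate:
  r_0 = 2 (mod 3)
  r_1 = 5 (mod 9)
Final: r_1 = 5, and one checks f(r_1) ≡ 0 mod 3^2.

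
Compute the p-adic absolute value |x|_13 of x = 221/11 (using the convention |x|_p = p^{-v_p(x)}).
|221/11|_13 = 1/13

Step 1 — compute v_13(x) by factoring powers of 13 out of the numerator and denominator: v_13(221/11) = 1. Step 2 — apply |x|_p = p^{-v_p(x)} = 13^{-1} = 1/13.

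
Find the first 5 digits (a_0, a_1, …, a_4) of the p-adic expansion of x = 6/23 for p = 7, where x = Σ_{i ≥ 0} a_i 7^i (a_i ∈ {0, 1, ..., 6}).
(a_0, …, a_4) = (3, 6, 0, 2, 0)

v_7(6/23) = 0 (numerator and denominator both coprime to 7), so x ∈ ℤ_7^×. Compute digits iteratively via a_i = x_i mod 7, x_{i+1} = (x_i − a_i)/7, with x_0 = x:
  x_0 = 6/23;  a_0 = 3;  x_1 = (x_0 − 3)/7 = -9/23
  x_1 = -9/23;  a_1 = 6;  x_2 = (x_1 − 6)/7 = -21/23
  x_2 = -21/23;  a_2 = 0;  x_3 = (x_2 − 0)/7 = -3/23
  x_3 = -3/23;  a_3 = 2;  x_4 = (x_3 − 2)/7 = -7/23
  x_4 = -7/23;  a_4 = 0;  x_5 = (x_4 − 0)/7 = -1/23
Digits: (3, 6, 0, 2, 0).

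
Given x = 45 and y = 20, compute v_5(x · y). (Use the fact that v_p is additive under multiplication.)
v_5(900) = 2

v_p(x) = 1 (factor: 45 = 5^1 · 9); v_p(y) = 1 (factor: 20 = 5^1 · 4). Additivity: v_p(xy) = v_p(x) + v_p(y) = 1 + 1 = 2. (Direct check: xy = 900 = 5^2 · (36).)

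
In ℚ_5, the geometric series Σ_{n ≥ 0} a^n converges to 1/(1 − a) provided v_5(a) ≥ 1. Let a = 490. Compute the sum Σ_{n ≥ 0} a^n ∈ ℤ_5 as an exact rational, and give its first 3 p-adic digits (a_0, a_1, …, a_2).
Σ a^n = 1/(1 − a) = -1/489;  first 3 digits = (1, 3, 3)

v_5(a) = 1 ≥ 1, so the series converges in ℤ_5 to 1/(1 − a) = 1/(1 − 490) = -1/489. Expand this rational in ℤ_5: compute digits iteratively via d_i = x_i mod 5, x_{i+1} = (x_i − d_i)/5. The first 3 digits are (1, 3, 3).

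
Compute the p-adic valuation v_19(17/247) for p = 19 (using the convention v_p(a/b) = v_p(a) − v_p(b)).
v_19(17/247) = -1

Factor powers of 19 from the numerator and denominator of the reduced fraction: 17 = 19^0 · 17 and 247 = 19^1 · 13. Apply v_p(a/b) = v_p(a) − v_p(b): v_19(17/247) = 0 − 1 = -1.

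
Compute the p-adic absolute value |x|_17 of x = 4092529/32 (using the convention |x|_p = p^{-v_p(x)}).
|4092529/32|_17 = 1/83521

Step 1 — compute v_17(x) by factoring powers of 17 out of the numerator and denominator: v_17(4092529/32) = 4. Step 2 — apply |x|_p = p^{-v_p(x)} = 17^{-4} = 1/83521.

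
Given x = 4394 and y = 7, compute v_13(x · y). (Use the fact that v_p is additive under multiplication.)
v_13(30758) = 3

v_p(x) = 3 (factor: 4394 = 13^3 · 2); v_p(y) = 0 (factor: 7 = 13^0 · 7). Additivity: v_p(xy) = v_p(x) + v_p(y) = 3 + 0 = 3. (Direct check: xy = 30758 = 13^3 · (14).)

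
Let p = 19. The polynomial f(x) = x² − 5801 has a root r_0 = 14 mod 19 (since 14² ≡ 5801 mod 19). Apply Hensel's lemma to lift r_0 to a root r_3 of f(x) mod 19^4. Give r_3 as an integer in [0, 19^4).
r_3 = 77610 (mod 130321)

Hensel's recurrence: r_{i+1} = r_i − f(r_i)·(f′(r_i))^{-1} mod 19^{i+2}, with f′(x) = 2x. Iterate:
  r_0 = 14 (mod 19)
  r_1 = 356 (mod 361)
  r_2 = 2161 (mod 6859)
  r_3 = 77610 (mod 130321)
Final: r_3 = 77610, and one checks f(r_3) ≡ 0 mod 19^4.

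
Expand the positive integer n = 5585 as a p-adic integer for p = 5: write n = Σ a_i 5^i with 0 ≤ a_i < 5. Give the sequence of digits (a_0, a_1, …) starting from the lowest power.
(a_0, a_1, …) = (0, 2, 3, 4, 3, 1)

Repeated division by 5 gives the digits low-to-high: 5585 = 2·5^1 + 3·5^2 + 4·5^3 + 3·5^4 + 1·5^5. Digit sequence: (0, 2, 3, 4, 3, 1).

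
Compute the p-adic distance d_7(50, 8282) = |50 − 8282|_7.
d_7(50, 8282) = 1/343

Step 1 — x − y = 50 − 8282 = -8232. Step 2 — v_7(-8232) = 3 (factor: -8232 = −(7^3 · 24); the sign does not affect v_p). Step 3 — |x − y|_7 = 7^{-3} = 1/343.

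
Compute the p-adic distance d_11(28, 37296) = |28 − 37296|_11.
d_11(28, 37296) = 1/1331

Step 1 — x − y = 28 − 37296 = -37268. Step 2 — v_11(-37268) = 3 (factor: -37268 = −(11^3 · 28); the sign does not affect v_p). Step 3 — |x − y|_11 = 11^{-3} = 1/1331.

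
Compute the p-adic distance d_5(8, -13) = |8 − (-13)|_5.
d_5(8, -13) = 1

Step 1 — x − y = 8 − (-13) = 21. Step 2 — v_5(21) = 0 (factor: 21 = (5^0 · 21); the sign does not affect v_p). Step 3 — |x − y|_5 = 5^{0} = 1.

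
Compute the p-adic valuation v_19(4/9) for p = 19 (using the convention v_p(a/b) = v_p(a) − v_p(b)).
v_19(4/9) = 0

Factor powers of 19 from the numerator and denominator of the reduced fraction: 4 = 19^0 · 4 and 9 = 19^0 · 9. Apply v_p(a/b) = v_p(a) − v_p(b): v_19(4/9) = 0 − 0 = 0.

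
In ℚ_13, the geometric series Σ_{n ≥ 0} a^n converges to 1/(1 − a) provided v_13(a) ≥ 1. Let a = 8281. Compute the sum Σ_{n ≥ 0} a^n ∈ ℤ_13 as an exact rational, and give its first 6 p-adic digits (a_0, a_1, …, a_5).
Σ a^n = 1/(1 − a) = -1/8280;  first 6 digits = (1, 0, 10, 3, 9, 2)

v_13(a) = 2 ≥ 1, so the series converges in ℤ_13 to 1/(1 − a) = 1/(1 − 8281) = -1/8280. Expand this rational in ℤ_13: compute digits iteratively via d_i = x_i mod 13, x_{i+1} = (x_i − d_i)/13. The first 6 digits are (1, 0, 10, 3, 9, 2).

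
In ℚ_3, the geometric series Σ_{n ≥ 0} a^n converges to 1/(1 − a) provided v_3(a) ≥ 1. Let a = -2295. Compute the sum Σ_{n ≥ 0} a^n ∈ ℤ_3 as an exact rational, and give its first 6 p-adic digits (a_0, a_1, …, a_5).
Σ a^n = 1/(1 − a) = 1/2296;  first 6 digits = (1, 0, 0, 2, 1, 2)

v_3(a) = 3 ≥ 1, so the series converges in ℤ_3 to 1/(1 − a) = 1/(1 − (-2295)) = 1/2296. Expand this rational in ℤ_3: compute digits iteratively via d_i = x_i mod 3, x_{i+1} = (x_i − d_i)/3. The first 6 digits are (1, 0, 0, 2, 1, 2).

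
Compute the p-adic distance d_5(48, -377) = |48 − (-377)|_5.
d_5(48, -377) = 1/25

Step 1 — x − y = 48 − (-377) = 425. Step 2 — v_5(425) = 2 (factor: 425 = (5^2 · 17); the sign does not affect v_p). Step 3 — |x − y|_5 = 5^{-2} = 1/25.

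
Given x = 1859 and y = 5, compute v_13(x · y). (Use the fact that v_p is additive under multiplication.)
v_13(9295) = 2

v_p(x) = 2 (factor: 1859 = 13^2 · 11); v_p(y) = 0 (factor: 5 = 13^0 · 5). Additivity: v_p(xy) = v_p(x) + v_p(y) = 2 + 0 = 2. (Direct check: xy = 9295 = 13^2 · (55).)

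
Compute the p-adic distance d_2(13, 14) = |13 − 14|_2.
d_2(13, 14) = 1

Step 1 — x − y = 13 − 14 = -1. Step 2 — v_2(-1) = 0 (factor: -1 = −(2^0 · 1); the sign does not affect v_p). Step 3 — |x − y|_2 = 2^{0} = 1.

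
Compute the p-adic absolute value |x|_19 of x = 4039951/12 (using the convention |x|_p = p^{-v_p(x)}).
|4039951/12|_19 = 1/130321

Step 1 — compute v_19(x) by factoring powers of 19 out of the numerator and denominator: v_19(4039951/12) = 4. Step 2 — apply |x|_p = p^{-v_p(x)} = 19^{-4} = 1/130321.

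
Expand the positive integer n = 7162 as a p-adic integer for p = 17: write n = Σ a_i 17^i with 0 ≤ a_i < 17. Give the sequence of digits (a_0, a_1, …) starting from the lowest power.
(a_0, a_1, …) = (5, 13, 7, 1)

Repeated division by 17 gives the digits low-to-high: 7162 = 5 + 13·17^1 + 7·17^2 + 1·17^3. Digit sequence: (5, 13, 7, 1).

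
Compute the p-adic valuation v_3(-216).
v_3(-216) = 3

v_3(n) is the largest exponent k such that 3^k divides n. Factor out: -216 = -3^3 · 8. (Sign doesn't affect v_p.) So v_3(-216) = 3.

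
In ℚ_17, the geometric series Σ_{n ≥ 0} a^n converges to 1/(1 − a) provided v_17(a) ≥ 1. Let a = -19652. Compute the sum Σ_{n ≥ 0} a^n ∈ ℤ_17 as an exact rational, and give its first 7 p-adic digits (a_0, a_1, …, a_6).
Σ a^n = 1/(1 − a) = 1/19653;  first 7 digits = (1, 0, 0, 13, 16, 16, 15)

v_17(a) = 3 ≥ 1, so the series converges in ℤ_17 to 1/(1 − a) = 1/(1 − (-19652)) = 1/19653. Expand this rational in ℤ_17: compute digits iteratively via d_i = x_i mod 17, x_{i+1} = (x_i − d_i)/17. The first 7 digits are (1, 0, 0, 13, 16, 16, 15).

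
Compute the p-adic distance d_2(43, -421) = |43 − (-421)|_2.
d_2(43, -421) = 1/16

Step 1 — x − y = 43 − (-421) = 464. Step 2 — v_2(464) = 4 (factor: 464 = (2^4 · 29); the sign does not affect v_p). Step 3 — |x − y|_2 = 2^{-4} = 1/16.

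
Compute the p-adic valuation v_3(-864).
v_3(-864) = 3

v_3(n) is the largest exponent k such that 3^k divides n. Factor out: -864 = -3^3 · 32. (Sign doesn't affect v_p.) So v_3(-864) = 3.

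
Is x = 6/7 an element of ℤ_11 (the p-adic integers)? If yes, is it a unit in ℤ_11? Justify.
x ∈ ℤ_11^× (unit); v_11(x) = 0

ℤ_11 = {x ∈ ℚ_11 : v_11(x) ≥ 0} and ℤ_11^× = {x ∈ ℤ_11 : v_11(x) = 0}. Here v_11(6/7) = v_11(num) − v_11(den) = 0; compare against these criteria.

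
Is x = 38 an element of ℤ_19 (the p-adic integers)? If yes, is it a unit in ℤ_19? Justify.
x ∈ ℤ_19 but not a unit; v_19(x) = 1 > 0

ℤ_19 = {x ∈ ℚ_19 : v_19(x) ≥ 0} and ℤ_19^× = {x ∈ ℤ_19 : v_19(x) = 0}. Here v_19(38) = v_19(num) − v_19(den) = 1; compare against these criteria.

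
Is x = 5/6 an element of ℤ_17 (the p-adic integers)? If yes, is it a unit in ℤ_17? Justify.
x ∈ ℤ_17^× (unit); v_17(x) = 0

ℤ_17 = {x ∈ ℚ_17 : v_17(x) ≥ 0} and ℤ_17^× = {x ∈ ℤ_17 : v_17(x) = 0}. Here v_17(5/6) = v_17(num) − v_17(den) = 0; compare against these criteria.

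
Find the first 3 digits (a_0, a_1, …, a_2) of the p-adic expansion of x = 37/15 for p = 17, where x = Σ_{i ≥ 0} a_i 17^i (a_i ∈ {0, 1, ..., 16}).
(a_0, …, a_2) = (7, 2, 1)

v_17(37/15) = 0 (numerator and denominator both coprime to 17), so x ∈ ℤ_17^×. Compute digits iteratively via a_i = x_i mod 17, x_{i+1} = (x_i − a_i)/17, with x_0 = x:
  x_0 = 37/15;  a_0 = 7;  x_1 = (x_0 − 7)/17 = -4/15
  x_1 = -4/15;  a_1 = 2;  x_2 = (x_1 − 2)/17 = -2/15
  x_2 = -2/15;  a_2 = 1;  x_3 = (x_2 − 1)/17 = -1/15
Digits: (7, 2, 1).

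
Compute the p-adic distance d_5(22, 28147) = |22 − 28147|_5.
d_5(22, 28147) = 1/3125

Step 1 — x − y = 22 − 28147 = -28125. Step 2 — v_5(-28125) = 5 (factor: -28125 = −(5^5 · 9); the sign does not affect v_p). Step 3 — |x − y|_5 = 5^{-5} = 1/3125.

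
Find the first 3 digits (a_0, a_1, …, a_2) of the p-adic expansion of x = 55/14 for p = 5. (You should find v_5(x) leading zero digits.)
(a_0, …, a_2) = (0, 4, 4)

v_5(55/14) = 1, so a_0 = ... = a_0 = 0. Factor out: x = 5^1 · u with u = 11/14 a unit in ℤ_5. Expand u iteratively via a_{v+i} = u_i mod 5, u_{i+1} = (u_i − a_{v+i})/5:
  u_0 = 11/14;  a_1 = 4;  u_1 = (u_0 − 4)/5 = -9/14
  u_1 = -9/14;  a_2 = 4;  u_2 = (u_1 − 4)/5 = -13/14
Digits: (0, 4, 4).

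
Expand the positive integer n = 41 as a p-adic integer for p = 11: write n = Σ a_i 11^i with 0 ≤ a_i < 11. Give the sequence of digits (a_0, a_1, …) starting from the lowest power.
(a_0, a_1, …) = (8, 3)

Repeated division by 11 gives the digits low-to-high: 41 = 8 + 3·11^1. Digit sequence: (8, 3).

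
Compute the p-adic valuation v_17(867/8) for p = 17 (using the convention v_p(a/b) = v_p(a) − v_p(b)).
v_17(867/8) = 2

Factor powers of 17 from the numerator and denominator of the reduced fraction: 867 = 17^2 · 3 and 8 = 17^0 · 8. Apply v_p(a/b) = v_p(a) − v_p(b): v_17(867/8) = 2 − 0 = 2.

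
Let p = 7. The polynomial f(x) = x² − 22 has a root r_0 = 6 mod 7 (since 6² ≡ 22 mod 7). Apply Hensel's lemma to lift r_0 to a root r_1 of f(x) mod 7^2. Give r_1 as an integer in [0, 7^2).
r_1 = 13 (mod 49)

Hensel's recurrence: r_{i+1} = r_i − f(r_i)·(f′(r_i))^{-1} mod 7^{i+2}, with f′(x) = 2x. Iterate:
  r_0 = 6 (mod 7)
  r_1 = 13 (mod 49)
Final: r_1 = 13, and one checks f(r_1) ≡ 0 mod 7^2.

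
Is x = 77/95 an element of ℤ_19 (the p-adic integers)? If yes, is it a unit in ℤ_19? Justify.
x ∉ ℤ_19 (v_19(x) = -1 < 0)

ℤ_19 = {x ∈ ℚ_19 : v_19(x) ≥ 0} and ℤ_19^× = {x ∈ ℤ_19 : v_19(x) = 0}. Here v_19(77/95) = v_19(num) − v_19(den) = -1; compare against these criteria.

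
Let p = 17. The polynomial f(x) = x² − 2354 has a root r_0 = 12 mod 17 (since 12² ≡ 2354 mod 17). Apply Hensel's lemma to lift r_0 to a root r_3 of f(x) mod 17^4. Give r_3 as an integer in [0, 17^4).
r_3 = 24067 (mod 83521)

Hensel's recurrence: r_{i+1} = r_i − f(r_i)·(f′(r_i))^{-1} mod 17^{i+2}, with f′(x) = 2x. Iterate:
  r_0 = 12 (mod 17)
  r_1 = 80 (mod 289)
  r_2 = 4415 (mod 4913)
  r_3 = 24067 (mod 83521)
Final: r_3 = 24067, and one checks f(r_3) ≡ 0 mod 17^4.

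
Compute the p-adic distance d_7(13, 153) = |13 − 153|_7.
d_7(13, 153) = 1/7

Step 1 — x − y = 13 − 153 = -140. Step 2 — v_7(-140) = 1 (factor: -140 = −(7^1 · 20); the sign does not affect v_p). Step 3 — |x − y|_7 = 7^{-1} = 1/7.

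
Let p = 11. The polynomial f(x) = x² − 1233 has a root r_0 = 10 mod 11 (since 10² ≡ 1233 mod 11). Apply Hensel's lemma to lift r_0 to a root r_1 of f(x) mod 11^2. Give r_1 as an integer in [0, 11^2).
r_1 = 109 (mod 121)

Hensel's recurrence: r_{i+1} = r_i − f(r_i)·(f′(r_i))^{-1} mod 11^{i+2}, with f′(x) = 2x. Iterate:
  r_0 = 10 (mod 11)
  r_1 = 109 (mod 121)
Final: r_1 = 109, and one checks f(r_1) ≡ 0 mod 11^2.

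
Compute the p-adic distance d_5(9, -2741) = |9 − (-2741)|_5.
d_5(9, -2741) = 1/125

Step 1 — x − y = 9 − (-2741) = 2750. Step 2 — v_5(2750) = 3 (factor: 2750 = (5^3 · 22); the sign does not affect v_p). Step 3 — |x − y|_5 = 5^{-3} = 1/125.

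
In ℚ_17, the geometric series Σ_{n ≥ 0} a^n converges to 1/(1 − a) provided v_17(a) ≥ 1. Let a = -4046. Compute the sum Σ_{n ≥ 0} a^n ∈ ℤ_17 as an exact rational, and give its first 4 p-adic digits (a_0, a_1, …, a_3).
Σ a^n = 1/(1 − a) = 1/4047;  first 4 digits = (1, 0, 3, 16)

v_17(a) = 2 ≥ 1, so the series converges in ℤ_17 to 1/(1 − a) = 1/(1 − (-4046)) = 1/4047. Expand this rational in ℤ_17: compute digits iteratively via d_i = x_i mod 17, x_{i+1} = (x_i − d_i)/17. The first 4 digits are (1, 0, 3, 16).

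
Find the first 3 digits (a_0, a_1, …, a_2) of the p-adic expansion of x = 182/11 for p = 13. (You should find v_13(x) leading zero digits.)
(a_0, …, a_2) = (0, 6, 2)

v_13(182/11) = 1, so a_0 = ... = a_0 = 0. Factor out: x = 13^1 · u with u = 14/11 a unit in ℤ_13. Expand u iteratively via a_{v+i} = u_i mod 13, u_{i+1} = (u_i − a_{v+i})/13:
  u_0 = 14/11;  a_1 = 6;  u_1 = (u_0 − 6)/13 = -4/11
  u_1 = -4/11;  a_2 = 2;  u_2 = (u_1 − 2)/13 = -2/11
Digits: (0, 6, 2).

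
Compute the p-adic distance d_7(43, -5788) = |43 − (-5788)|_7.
d_7(43, -5788) = 1/343

Step 1 — x − y = 43 − (-5788) = 5831. Step 2 — v_7(5831) = 3 (factor: 5831 = (7^3 · 17); the sign does not affect v_p). Step 3 — |x − y|_7 = 7^{-3} = 1/343.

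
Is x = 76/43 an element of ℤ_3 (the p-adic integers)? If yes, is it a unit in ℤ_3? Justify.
x ∈ ℤ_3^× (unit); v_3(x) = 0

ℤ_3 = {x ∈ ℚ_3 : v_3(x) ≥ 0} and ℤ_3^× = {x ∈ ℤ_3 : v_3(x) = 0}. Here v_3(76/43) = v_3(num) − v_3(den) = 0; compare against these criteria.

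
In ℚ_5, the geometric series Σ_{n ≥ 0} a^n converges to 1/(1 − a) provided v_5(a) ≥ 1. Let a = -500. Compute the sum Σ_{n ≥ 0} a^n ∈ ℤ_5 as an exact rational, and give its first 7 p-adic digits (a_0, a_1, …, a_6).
Σ a^n = 1/(1 − a) = 1/501;  first 7 digits = (1, 0, 0, 1, 4, 4, 0)

v_5(a) = 3 ≥ 1, so the series converges in ℤ_5 to 1/(1 − a) = 1/(1 − (-500)) = 1/501. Expand this rational in ℤ_5: compute digits iteratively via d_i = x_i mod 5, x_{i+1} = (x_i − d_i)/5. The first 7 digits are (1, 0, 0, 1, 4, 4, 0).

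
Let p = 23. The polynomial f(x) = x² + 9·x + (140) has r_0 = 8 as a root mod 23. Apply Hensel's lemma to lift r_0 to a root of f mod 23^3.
r_2 = 4102 (mod 12167)

Hensel: r_{i+1} = r_i − f(r_i)·(f′(r_i))^{-1} mod 23^{i+2}, f′(x) = 2x + 9. Iterate:
  r_0 = 8 (mod 23)
  r_1 = 399 (mod 529)
  r_2 = 4102 (mod 12167)
Final: r = 4102 satisfies f(r) ≡ 0 mod 23^3.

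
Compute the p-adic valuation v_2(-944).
v_2(-944) = 4

v_2(n) is the largest exponent k such that 2^k divides n. Factor out: -944 = -2^4 · 59. (Sign doesn't affect v_p.) So v_2(-944) = 4.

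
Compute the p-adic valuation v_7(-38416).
v_7(-38416) = 4

v_7(n) is the largest exponent k such that 7^k divides n. Factor out: -38416 = -7^4 · 16. (Sign doesn't affect v_p.) So v_7(-38416) = 4.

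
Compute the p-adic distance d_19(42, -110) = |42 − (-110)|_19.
d_19(42, -110) = 1/19

Step 1 — x − y = 42 − (-110) = 152. Step 2 — v_19(152) = 1 (factor: 152 = (19^1 · 8); the sign does not affect v_p). Step 3 — |x − y|_19 = 19^{-1} = 1/19.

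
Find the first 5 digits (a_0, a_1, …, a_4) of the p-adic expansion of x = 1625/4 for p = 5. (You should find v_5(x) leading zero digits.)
(a_0, …, a_4) = (0, 0, 0, 2, 4)

v_5(1625/4) = 3, so a_0 = ... = a_2 = 0. Factor out: x = 5^3 · u with u = 13/4 a unit in ℤ_5. Expand u iteratively via a_{v+i} = u_i mod 5, u_{i+1} = (u_i − a_{v+i})/5:
  u_0 = 13/4;  a_3 = 2;  u_1 = (u_0 − 2)/5 = 1/4
  u_1 = 1/4;  a_4 = 4;  u_2 = (u_1 − 4)/5 = -3/4
Digits: (0, 0, 0, 2, 4).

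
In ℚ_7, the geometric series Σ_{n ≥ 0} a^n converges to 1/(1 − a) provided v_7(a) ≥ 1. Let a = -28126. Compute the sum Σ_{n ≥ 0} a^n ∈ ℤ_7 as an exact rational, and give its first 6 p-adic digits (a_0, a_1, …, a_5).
Σ a^n = 1/(1 − a) = 1/28127;  first 6 digits = (1, 0, 0, 2, 2, 5)

v_7(a) = 3 ≥ 1, so the series converges in ℤ_7 to 1/(1 − a) = 1/(1 − (-28126)) = 1/28127. Expand this rational in ℤ_7: compute digits iteratively via d_i = x_i mod 7, x_{i+1} = (x_i − d_i)/7. The first 6 digits are (1, 0, 0, 2, 2, 5).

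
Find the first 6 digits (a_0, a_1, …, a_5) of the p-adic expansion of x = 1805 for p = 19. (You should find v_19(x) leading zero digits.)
(a_0, …, a_5) = (0, 0, 5, 0, 0, 0)

v_19(1805) = 2, so a_0 = ... = a_1 = 0. Factor out: x = 19^2 · u with u = 5 a unit in ℤ_19. Expand u iteratively via a_{v+i} = u_i mod 19, u_{i+1} = (u_i − a_{v+i})/19:
  u_0 = 5;  a_2 = 5;  u_1 = (u_0 − 5)/19 = 0
  u_1 = 0;  a_3 = 0;  u_2 = (u_1 − 0)/19 = 0
  u_2 = 0;  a_4 = 0;  u_3 = (u_2 − 0)/19 = 0
  u_3 = 0;  a_5 = 0;  u_4 = (u_3 − 0)/19 = 0
Digits: (0, 0, 5, 0, 0, 0).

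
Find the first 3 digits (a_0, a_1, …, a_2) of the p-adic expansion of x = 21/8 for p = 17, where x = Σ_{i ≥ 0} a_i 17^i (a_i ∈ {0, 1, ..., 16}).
(a_0, …, a_2) = (9, 6, 6)

v_17(21/8) = 0 (numerator and denominator both coprime to 17), so x ∈ ℤ_17^×. Compute digits iteratively via a_i = x_i mod 17, x_{i+1} = (x_i − a_i)/17, with x_0 = x:
  x_0 = 21/8;  a_0 = 9;  x_1 = (x_0 − 9)/17 = -3/8
  x_1 = -3/8;  a_1 = 6;  x_2 = (x_1 − 6)/17 = -3/8
  x_2 = -3/8;  a_2 = 6;  x_3 = (x_2 − 6)/17 = -3/8
Digits: (9, 6, 6).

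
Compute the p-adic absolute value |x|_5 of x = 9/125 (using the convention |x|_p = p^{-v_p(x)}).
|9/125|_5 = 125

Step 1 — compute v_5(x) by factoring powers of 5 out of the numerator and denominator: v_5(9/125) = -3. Step 2 — apply |x|_p = p^{-v_p(x)} = 5^{3} = 125.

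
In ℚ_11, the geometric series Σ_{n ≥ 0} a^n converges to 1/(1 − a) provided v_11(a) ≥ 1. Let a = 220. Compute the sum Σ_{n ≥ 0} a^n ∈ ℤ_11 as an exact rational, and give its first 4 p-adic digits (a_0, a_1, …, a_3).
Σ a^n = 1/(1 − a) = -1/219;  first 4 digits = (1, 9, 5, 6)

v_11(a) = 1 ≥ 1, so the series converges in ℤ_11 to 1/(1 − a) = 1/(1 − 220) = -1/219. Expand this rational in ℤ_11: compute digits iteratively via d_i = x_i mod 11, x_{i+1} = (x_i − d_i)/11. The first 4 digits are (1, 9, 5, 6).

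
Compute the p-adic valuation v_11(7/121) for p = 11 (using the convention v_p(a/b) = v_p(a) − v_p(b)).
v_11(7/121) = -2

Factor powers of 11 from the numerator and denominator of the reduced fraction: 7 = 11^0 · 7 and 121 = 11^2 · 1. Apply v_p(a/b) = v_p(a) − v_p(b): v_11(7/121) = 0 − 2 = -2.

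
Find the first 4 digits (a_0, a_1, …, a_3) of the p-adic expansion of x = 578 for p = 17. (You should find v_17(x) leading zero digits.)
(a_0, …, a_3) = (0, 0, 2, 0)

v_17(578) = 2, so a_0 = ... = a_1 = 0. Factor out: x = 17^2 · u with u = 2 a unit in ℤ_17. Expand u iteratively via a_{v+i} = u_i mod 17, u_{i+1} = (u_i − a_{v+i})/17:
  u_0 = 2;  a_2 = 2;  u_1 = (u_0 − 2)/17 = 0
  u_1 = 0;  a_3 = 0;  u_2 = (u_1 − 0)/17 = 0
Digits: (0, 0, 2, 0).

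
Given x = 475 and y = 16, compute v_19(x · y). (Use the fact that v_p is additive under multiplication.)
v_19(7600) = 1

v_p(x) = 1 (factor: 475 = 19^1 · 25); v_p(y) = 0 (factor: 16 = 19^0 · 16). Additivity: v_p(xy) = v_p(x) + v_p(y) = 1 + 0 = 1. (Direct check: xy = 7600 = 19^1 · (400).)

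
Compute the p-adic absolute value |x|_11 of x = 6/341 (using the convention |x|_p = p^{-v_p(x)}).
|6/341|_11 = 11

Step 1 — compute v_11(x) by factoring powers of 11 out of the numerator and denominator: v_11(6/341) = -1. Step 2 — apply |x|_p = p^{-v_p(x)} = 11^{1} = 11.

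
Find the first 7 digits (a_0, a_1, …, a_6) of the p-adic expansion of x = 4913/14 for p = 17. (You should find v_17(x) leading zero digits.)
(a_0, …, a_6) = (0, 0, 0, 11, 3, 1, 6)

v_17(4913/14) = 3, so a_0 = ... = a_2 = 0. Factor out: x = 17^3 · u with u = 1/14 a unit in ℤ_17. Expand u iteratively via a_{v+i} = u_i mod 17, u_{i+1} = (u_i − a_{v+i})/17:
  u_0 = 1/14;  a_3 = 11;  u_1 = (u_0 − 11)/17 = -9/14
  u_1 = -9/14;  a_4 = 3;  u_2 = (u_1 − 3)/17 = -3/14
  u_2 = -3/14;  a_5 = 1;  u_3 = (u_2 − 1)/17 = -1/14
  u_3 = -1/14;  a_6 = 6;  u_4 = (u_3 − 6)/17 = -5/14
Digits: (0, 0, 0, 11, 3, 1, 6).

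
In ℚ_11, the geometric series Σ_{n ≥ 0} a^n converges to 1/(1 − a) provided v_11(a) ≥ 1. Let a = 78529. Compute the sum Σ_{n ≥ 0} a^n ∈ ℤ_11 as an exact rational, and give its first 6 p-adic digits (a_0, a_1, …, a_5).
Σ a^n = 1/(1 − a) = -1/78528;  first 6 digits = (1, 0, 0, 4, 5, 0)

v_11(a) = 3 ≥ 1, so the series converges in ℤ_11 to 1/(1 − a) = 1/(1 − 78529) = -1/78528. Expand this rational in ℤ_11: compute digits iteratively via d_i = x_i mod 11, x_{i+1} = (x_i − d_i)/11. The first 6 digits are (1, 0, 0, 4, 5, 0).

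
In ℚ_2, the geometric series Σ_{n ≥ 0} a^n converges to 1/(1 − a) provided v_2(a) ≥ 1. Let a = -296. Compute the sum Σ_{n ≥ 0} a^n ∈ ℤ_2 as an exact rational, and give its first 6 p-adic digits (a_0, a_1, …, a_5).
Σ a^n = 1/(1 − a) = 1/297;  first 6 digits = (1, 0, 0, 1, 1, 0)

v_2(a) = 3 ≥ 1, so the series converges in ℤ_2 to 1/(1 − a) = 1/(1 − (-296)) = 1/297. Expand this rational in ℤ_2: compute digits iteratively via d_i = x_i mod 2, x_{i+1} = (x_i − d_i)/2. The first 6 digits are (1, 0, 0, 1, 1, 0).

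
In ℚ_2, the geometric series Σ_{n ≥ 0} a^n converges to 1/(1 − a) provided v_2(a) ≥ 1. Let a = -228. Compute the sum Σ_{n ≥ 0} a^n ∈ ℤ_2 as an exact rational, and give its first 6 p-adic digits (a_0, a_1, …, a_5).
Σ a^n = 1/(1 − a) = 1/229;  first 6 digits = (1, 0, 1, 1, 0, 1)

v_2(a) = 2 ≥ 1, so the series converges in ℤ_2 to 1/(1 − a) = 1/(1 − (-228)) = 1/229. Expand this rational in ℤ_2: compute digits iteratively via d_i = x_i mod 2, x_{i+1} = (x_i − d_i)/2. The first 6 digits are (1, 0, 1, 1, 0, 1).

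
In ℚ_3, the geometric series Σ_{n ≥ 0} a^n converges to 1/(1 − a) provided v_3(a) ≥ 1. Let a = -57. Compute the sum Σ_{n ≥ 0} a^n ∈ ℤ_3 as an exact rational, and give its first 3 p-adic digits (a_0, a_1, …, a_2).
Σ a^n = 1/(1 − a) = 1/58;  first 3 digits = (1, 2, 0)

v_3(a) = 1 ≥ 1, so the series converges in ℤ_3 to 1/(1 − a) = 1/(1 − (-57)) = 1/58. Expand this rational in ℤ_3: compute digits iteratively via d_i = x_i mod 3, x_{i+1} = (x_i − d_i)/3. The first 3 digits are (1, 2, 0).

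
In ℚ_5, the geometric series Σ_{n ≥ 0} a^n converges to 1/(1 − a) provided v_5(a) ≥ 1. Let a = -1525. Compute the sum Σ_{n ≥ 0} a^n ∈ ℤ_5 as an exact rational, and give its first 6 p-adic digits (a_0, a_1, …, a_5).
Σ a^n = 1/(1 − a) = 1/1526;  first 6 digits = (1, 0, 4, 2, 3, 3)

v_5(a) = 2 ≥ 1, so the series converges in ℤ_5 to 1/(1 − a) = 1/(1 − (-1525)) = 1/1526. Expand this rational in ℤ_5: compute digits iteratively via d_i = x_i mod 5, x_{i+1} = (x_i − d_i)/5. The first 6 digits are (1, 0, 4, 2, 3, 3).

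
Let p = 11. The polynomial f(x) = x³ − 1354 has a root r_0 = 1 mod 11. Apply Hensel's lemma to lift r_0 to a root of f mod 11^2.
r_1 = 89 (mod 121)

Hensel: r_{i+1} = r_i − f(r_i)/f′(r_i) mod 11^{i+2}, where f′(x) = 3x². Iterate:
  r_0 = 1 (mod 11)
  r_1 = 89 (mod 121)
Final: r = 89 with f(r) ≡ 0 mod 11^2.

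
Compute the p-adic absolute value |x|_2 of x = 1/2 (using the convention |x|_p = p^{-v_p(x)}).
|1/2|_2 = 2

Step 1 — compute v_2(x) by factoring powers of 2 out of the numerator and denominator: v_2(1/2) = -1. Step 2 — apply |x|_p = p^{-v_p(x)} = 2^{1} = 2.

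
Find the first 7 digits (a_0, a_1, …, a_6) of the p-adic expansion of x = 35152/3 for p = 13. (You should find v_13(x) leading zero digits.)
(a_0, …, a_6) = (0, 0, 0, 1, 9, 8, 8)

v_13(35152/3) = 3, so a_0 = ... = a_2 = 0. Factor out: x = 13^3 · u with u = 16/3 a unit in ℤ_13. Expand u iteratively via a_{v+i} = u_i mod 13, u_{i+1} = (u_i − a_{v+i})/13:
  u_0 = 16/3;  a_3 = 1;  u_1 = (u_0 − 1)/13 = 1/3
  u_1 = 1/3;  a_4 = 9;  u_2 = (u_1 − 9)/13 = -2/3
  u_2 = -2/3;  a_5 = 8;  u_3 = (u_2 − 8)/13 = -2/3
  u_3 = -2/3;  a_6 = 8;  u_4 = (u_3 − 8)/13 = -2/3
Digits: (0, 0, 0, 1, 9, 8, 8).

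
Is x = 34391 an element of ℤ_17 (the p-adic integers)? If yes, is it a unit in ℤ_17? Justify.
x ∈ ℤ_17 but not a unit; v_17(x) = 3 > 0

ℤ_17 = {x ∈ ℚ_17 : v_17(x) ≥ 0} and ℤ_17^× = {x ∈ ℤ_17 : v_17(x) = 0}. Here v_17(34391) = v_17(num) − v_17(den) = 3; compare against these criteria.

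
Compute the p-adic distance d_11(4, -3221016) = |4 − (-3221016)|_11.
d_11(4, -3221016) = 1/161051

Step 1 — x − y = 4 − (-3221016) = 3221020. Step 2 — v_11(3221020) = 5 (factor: 3221020 = (11^5 · 20); the sign does not affect v_p). Step 3 — |x − y|_11 = 11^{-5} = 1/161051.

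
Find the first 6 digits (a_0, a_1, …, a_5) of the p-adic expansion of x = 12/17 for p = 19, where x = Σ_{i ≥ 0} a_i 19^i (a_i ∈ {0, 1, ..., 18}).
(a_0, …, a_5) = (13, 15, 7, 13, 6, 3)

v_19(12/17) = 0 (numerator and denominator both coprime to 19), so x ∈ ℤ_19^×. Compute digits iteratively via a_i = x_i mod 19, x_{i+1} = (x_i − a_i)/19, with x_0 = x:
  x_0 = 12/17;  a_0 = 13;  x_1 = (x_0 − 13)/19 = -11/17
  x_1 = -11/17;  a_1 = 15;  x_2 = (x_1 − 15)/19 = -14/17
  x_2 = -14/17;  a_2 = 7;  x_3 = (x_2 − 7)/19 = -7/17
  x_3 = -7/17;  a_3 = 13;  x_4 = (x_3 − 13)/19 = -12/17
  x_4 = -12/17;  a_4 = 6;  x_5 = (x_4 − 6)/19 = -6/17
  x_5 = -6/17;  a_5 = 3;  x_6 = (x_5 − 3)/19 = -3/17
Digits: (13, 15, 7, 13, 6, 3).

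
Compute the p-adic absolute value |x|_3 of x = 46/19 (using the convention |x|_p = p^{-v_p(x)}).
|46/19|_3 = 1

Step 1 — compute v_3(x) by factoring powers of 3 out of the numerator and denominator: v_3(46/19) = 0. Step 2 — apply |x|_p = p^{-v_p(x)} = 3^{0} = 1.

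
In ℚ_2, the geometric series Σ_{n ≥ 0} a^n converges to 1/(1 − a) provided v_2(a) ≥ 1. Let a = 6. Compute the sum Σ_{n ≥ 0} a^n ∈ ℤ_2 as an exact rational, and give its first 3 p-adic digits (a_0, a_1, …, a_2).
Σ a^n = 1/(1 − a) = -1/5;  first 3 digits = (1, 1, 0)

v_2(a) = 1 ≥ 1, so the series converges in ℤ_2 to 1/(1 − a) = 1/(1 − 6) = -1/5. Expand this rational in ℤ_2: compute digits iteratively via d_i = x_i mod 2, x_{i+1} = (x_i − d_i)/2. The first 3 digits are (1, 1, 0).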